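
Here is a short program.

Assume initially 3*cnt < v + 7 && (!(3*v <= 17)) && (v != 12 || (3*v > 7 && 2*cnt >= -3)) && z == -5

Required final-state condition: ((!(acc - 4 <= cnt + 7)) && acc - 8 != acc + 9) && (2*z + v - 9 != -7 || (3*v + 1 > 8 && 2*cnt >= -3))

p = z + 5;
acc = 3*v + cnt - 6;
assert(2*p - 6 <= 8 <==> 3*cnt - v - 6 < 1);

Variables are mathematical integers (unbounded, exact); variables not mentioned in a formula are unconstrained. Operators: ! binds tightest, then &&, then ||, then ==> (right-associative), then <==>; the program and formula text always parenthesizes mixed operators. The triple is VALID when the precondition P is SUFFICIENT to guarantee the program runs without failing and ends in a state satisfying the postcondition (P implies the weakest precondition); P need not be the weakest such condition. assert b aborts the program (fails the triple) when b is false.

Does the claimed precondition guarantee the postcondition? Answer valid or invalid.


Working backward. After the program, the postcondition ((!(acc - 4 <= cnt + 7)) && acc - 8 != acc + 9) && (2*z + v - 9 != -7 || (3*v + 1 > 8 && 2*cnt >= -3)) must hold; in canonical form it is (!(acc <= cnt + 11)) && (v + 2*z != 2 || (3*v > 7 && 2*cnt >= -3)).
Before assert 2*p - 6 <= 8 <==> 3*cnt - v - 6 < 1: (2*p <= 14 <==> 3*cnt < v + 7) && (!(acc <= cnt + 11)) && (v + 2*z != 2 || (3*v > 7 && 2*cnt >= -3))
Before acc := 3*v + cnt - 6: (2*p <= 14 <==> 3*cnt < v + 7) && (!(3*v <= 17)) && (v + 2*z != 2 || (3*v > 7 && 2*cnt >= -3))
Before p := z + 5: (2*z <= 4 <==> 3*cnt < v + 7) && (!(3*v <= 17)) && (v + 2*z != 2 || (3*v > 7 && 2*cnt >= -3))
The weakest precondition is (2*z <= 4 <==> 3*cnt < v + 7) && (!(3*v <= 17)) && (v + 2*z != 2 || (3*v > 7 && 2*cnt >= -3)).
Check whether 3*cnt < v + 7 && (!(3*v <= 17)) && (v != 12 || (3*v > 7 && 2*cnt >= -3)) && z == -5 implies it.
Every state satisfying the precondition satisfies the weakest precondition: the implication holds.
Answer: valid


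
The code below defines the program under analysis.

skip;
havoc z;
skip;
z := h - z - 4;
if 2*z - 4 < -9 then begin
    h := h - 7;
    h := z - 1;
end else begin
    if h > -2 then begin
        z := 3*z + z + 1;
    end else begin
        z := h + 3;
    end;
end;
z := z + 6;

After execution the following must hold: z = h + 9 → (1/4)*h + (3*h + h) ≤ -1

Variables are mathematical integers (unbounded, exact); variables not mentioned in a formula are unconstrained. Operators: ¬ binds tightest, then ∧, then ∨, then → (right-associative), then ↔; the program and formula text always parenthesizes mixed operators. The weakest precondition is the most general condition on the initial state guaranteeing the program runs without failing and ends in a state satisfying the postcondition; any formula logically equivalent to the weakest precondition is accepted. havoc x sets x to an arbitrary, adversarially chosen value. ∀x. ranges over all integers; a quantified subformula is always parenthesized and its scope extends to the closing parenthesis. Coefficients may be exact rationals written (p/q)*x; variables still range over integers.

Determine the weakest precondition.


Working backward. After the program, the postcondition z = h + 9 → (1/4)*h + (3*h + h) ≤ -1 must hold; in canonical form it is z = h + 9 → (17/4)*h ≤ -1.
Before z := z + 6: z = h + 3 → (17/4)*h ≤ -1
Then branch requires true; else branch requires (h > -2 → (4*z = h + 2 → (17/4)*h ≤ -1)) ∧ ((¬(h > -2)) → (17/4)*h ≤ -1).
Before the if: (¬(2*z < -5)) → ((h > -2 → (4*z = h + 2 → (17/4)*h ≤ -1)) ∧ ((¬(h > -2)) → (17/4)*h ≤ -1))
Before z := h - z - 4: (¬(2*h < 2*z + 3)) → ((h > -2 → (3*h = 4*z + 18 → (17/4)*h ≤ -1)) ∧ ((¬(h > -2)) → (17/4)*h ≤ -1))
Before skip: (¬(2*h < 2*z + 3)) → ((h > -2 → (3*h = 4*z + 18 → (17/4)*h ≤ -1)) ∧ ((¬(h > -2)) → (17/4)*h ≤ -1))
Before havoc z: ∀z_1. ((¬(2*h < 2*z_1 + 3)) → ((h > -2 → (3*h = 4*z_1 + 18 → (17/4)*h ≤ -1)) ∧ ((¬(h > -2)) → (17/4)*h ≤ -1)))
Before skip: ∀z_1. ((¬(2*h < 2*z_1 + 3)) → ((h > -2 → (3*h = 4*z_1 + 18 → (17/4)*h ≤ -1)) ∧ ((¬(h > -2)) → (17/4)*h ≤ -1)))
Answer: WP = ∀z_1. ((¬(2*h < 2*z_1 + 3)) → ((h > -2 → (3*h = 4*z_1 + 18 → (17/4)*h ≤ -1)) ∧ ((¬(h > -2)) → (17/4)*h ≤ -1)))


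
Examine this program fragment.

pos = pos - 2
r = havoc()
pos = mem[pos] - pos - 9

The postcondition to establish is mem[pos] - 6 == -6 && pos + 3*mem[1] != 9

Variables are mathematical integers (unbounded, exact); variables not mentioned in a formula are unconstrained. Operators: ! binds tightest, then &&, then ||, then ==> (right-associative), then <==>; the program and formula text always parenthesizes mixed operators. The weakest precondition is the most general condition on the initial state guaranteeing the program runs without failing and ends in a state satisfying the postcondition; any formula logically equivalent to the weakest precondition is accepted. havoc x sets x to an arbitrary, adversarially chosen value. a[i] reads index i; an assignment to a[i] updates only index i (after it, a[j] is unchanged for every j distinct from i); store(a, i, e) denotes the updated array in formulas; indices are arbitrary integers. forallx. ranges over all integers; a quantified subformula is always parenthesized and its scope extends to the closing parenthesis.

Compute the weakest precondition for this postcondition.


Working backward. After the program, the postcondition mem[pos] - 6 == -6 && pos + 3*mem[1] != 9 must hold; in canonical form it is mem[pos] == 0 && 3*mem[1] + pos != 9.
Before pos := mem[pos] - pos - 9: mem[mem[pos] - pos - 9] == 0 && 3*mem[1] + mem[pos] != pos + 18
Before havoc r: mem[mem[pos] - pos - 9] == 0 && 3*mem[1] + mem[pos] != pos + 18
Before pos := pos - 2: mem[mem[pos - 2] - pos - 7] == 0 && 3*mem[1] + mem[pos - 2] != pos + 16
Answer: WP = mem[mem[pos - 2] - pos - 7] == 0 && 3*mem[1] + mem[pos - 2] != pos + 16


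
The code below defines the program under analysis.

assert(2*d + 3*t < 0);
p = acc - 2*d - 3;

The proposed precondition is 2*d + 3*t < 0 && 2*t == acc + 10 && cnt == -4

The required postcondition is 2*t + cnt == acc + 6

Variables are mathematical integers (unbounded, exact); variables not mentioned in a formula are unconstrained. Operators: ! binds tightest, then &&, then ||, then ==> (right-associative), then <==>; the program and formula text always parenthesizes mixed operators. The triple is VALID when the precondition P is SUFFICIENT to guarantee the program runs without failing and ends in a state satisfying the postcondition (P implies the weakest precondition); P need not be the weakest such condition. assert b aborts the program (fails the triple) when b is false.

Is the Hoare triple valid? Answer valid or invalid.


Working backward. After the program, the postcondition 2*t + cnt == acc + 6 must hold; in canonical form it is cnt + 2*t == acc + 6.
Before p := acc - 2*d - 3: cnt + 2*t == acc + 6
Before assert 2*d + 3*t < 0: 2*d + 3*t < 0 && cnt + 2*t == acc + 6
The weakest precondition is 2*d + 3*t < 0 && cnt + 2*t == acc + 6.
Check whether 2*d + 3*t < 0 && 2*t == acc + 10 && cnt == -4 implies it.
Every state satisfying the precondition satisfies the weakest precondition: the implication holds.
Answer: valid


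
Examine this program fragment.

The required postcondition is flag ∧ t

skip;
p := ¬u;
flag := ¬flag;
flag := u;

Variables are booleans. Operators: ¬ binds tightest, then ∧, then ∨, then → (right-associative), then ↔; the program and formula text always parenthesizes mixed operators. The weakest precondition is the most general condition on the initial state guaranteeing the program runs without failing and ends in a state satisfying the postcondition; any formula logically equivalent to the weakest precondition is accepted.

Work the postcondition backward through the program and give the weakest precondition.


Working backward. After the program, flag ∧ t must hold.
Before flag := u: u ∧ t
Before flag := ¬flag: u ∧ t
Before p := ¬u: u ∧ t
Before skip: u ∧ t
Answer: WP = u ∧ t


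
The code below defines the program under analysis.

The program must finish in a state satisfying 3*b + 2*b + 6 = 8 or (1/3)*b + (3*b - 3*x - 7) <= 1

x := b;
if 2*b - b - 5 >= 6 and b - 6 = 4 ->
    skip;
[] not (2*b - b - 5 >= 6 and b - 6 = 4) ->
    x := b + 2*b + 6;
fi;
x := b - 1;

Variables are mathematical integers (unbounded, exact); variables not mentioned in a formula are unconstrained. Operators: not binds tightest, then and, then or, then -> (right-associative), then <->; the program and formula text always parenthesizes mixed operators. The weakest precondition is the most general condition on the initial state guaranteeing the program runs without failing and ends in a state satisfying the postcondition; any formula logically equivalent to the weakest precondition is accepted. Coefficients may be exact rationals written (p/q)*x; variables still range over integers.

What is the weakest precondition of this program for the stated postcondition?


Working backward. After the program, the postcondition 3*b + 2*b + 6 = 8 or (1/3)*b + (3*b - 3*x - 7) <= 1 must hold; in canonical form it is 5*b = 2 or (10/3)*b <= 3*x + 8.
Before x := b - 1: 5*b = 2 or (1/3)*b <= 5
Then branch requires 5*b = 2 or (1/3)*b <= 5; else branch requires 5*b = 2 or (1/3)*b <= 5.
Before the if: ((b >= 11 and b = 10) -> (5*b = 2 or (1/3)*b <= 5)) and ((not (b >= 11 and b = 10)) -> (5*b = 2 or (1/3)*b <= 5))
Before x := b: ((b >= 11 and b = 10) -> (5*b = 2 or (1/3)*b <= 5)) and ((not (b >= 11 and b = 10)) -> (5*b = 2 or (1/3)*b <= 5))
Answer: WP = ((b >= 11 and b = 10) -> (5*b = 2 or (1/3)*b <= 5)) and ((not (b >= 11 and b = 10)) -> (5*b = 2 or (1/3)*b <= 5))


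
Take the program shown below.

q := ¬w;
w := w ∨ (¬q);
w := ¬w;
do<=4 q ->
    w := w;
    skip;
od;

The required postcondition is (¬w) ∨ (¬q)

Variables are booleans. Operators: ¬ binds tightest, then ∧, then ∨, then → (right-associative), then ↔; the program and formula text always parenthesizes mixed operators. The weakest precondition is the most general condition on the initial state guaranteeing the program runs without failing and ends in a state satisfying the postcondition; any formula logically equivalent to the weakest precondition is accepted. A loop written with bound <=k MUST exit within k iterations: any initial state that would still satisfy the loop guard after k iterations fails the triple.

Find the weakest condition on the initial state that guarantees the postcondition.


Working backward. After the program, (¬w) ∨ (¬q) must hold.
Before the loop (bound <=4), unroll the exhaustion recursion (WP_0 = exit-now case; WP_j = one more guarded iteration, up to j = 4):
  WP_0: (¬q) ∧ ((¬w) ∨ (¬q))
  WP_1: (q → ((¬q) ∧ ((¬w) ∨ (¬q)))) ∧ ((¬q) → ((¬w) ∨ (¬q)))
  WP_2: (q → ((q → ((¬q) ∧ ((¬w) ∨ (¬q)))) ∧ ((¬q) → ((¬w) ∨ (¬q))))) ∧ ((¬q) → ((¬w) ∨ (¬q)))
  WP_3: (q → ((q → ((q → ((¬q) ∧ ((¬w) ∨ (¬q)))) ∧ ((¬q) → ((¬w) ∨ (¬q))))) ∧ ((¬q) → ((¬w) ∨ (¬q))))) ∧ ((¬q) → ((¬w) ∨ (¬q)))
  WP_4: (q → ((q → ((q → ((q → ((¬q) ∧ ((¬w) ∨ (¬q)))) ∧ ((¬q) → ((¬w) ∨ (¬q))))) ∧ ((¬q) → ((¬w) ∨ (¬q))))) ∧ ((¬q) → ((¬w) ∨ (¬q))))) ∧ ((¬q) → ((¬w) ∨ (¬q)))
So before the loop: (q → ((q → ((q → ((q → ((¬q) ∧ ((¬w) ∨ (¬q)))) ∧ ((¬q) → ((¬w) ∨ (¬q))))) ∧ ((¬q) → ((¬w) ∨ (¬q))))) ∧ ((¬q) → ((¬w) ∨ (¬q))))) ∧ ((¬q) → ((¬w) ∨ (¬q)))
Before w := ¬w: (q → ((q → ((q → ((q → ((¬q) ∧ (w ∨ (¬q)))) ∧ ((¬q) → (w ∨ (¬q))))) ∧ ((¬q) → (w ∨ (¬q))))) ∧ ((¬q) → (w ∨ (¬q))))) ∧ ((¬q) → (w ∨ (¬q)))
Before w := w ∨ (¬q): (q → ((q → ((q → ((q → ((¬q) ∧ (w ∨ (¬q)))) ∧ ((¬q) → (w ∨ (¬q))))) ∧ ((¬q) → (w ∨ (¬q))))) ∧ ((¬q) → (w ∨ (¬q))))) ∧ ((¬q) → (w ∨ (¬q)))
Before q := ¬w: (¬w) → ((¬w) → ((¬w) → ((¬w) → w)))
Answer: WP = (¬w) → ((¬w) → ((¬w) → ((¬w) → w)))


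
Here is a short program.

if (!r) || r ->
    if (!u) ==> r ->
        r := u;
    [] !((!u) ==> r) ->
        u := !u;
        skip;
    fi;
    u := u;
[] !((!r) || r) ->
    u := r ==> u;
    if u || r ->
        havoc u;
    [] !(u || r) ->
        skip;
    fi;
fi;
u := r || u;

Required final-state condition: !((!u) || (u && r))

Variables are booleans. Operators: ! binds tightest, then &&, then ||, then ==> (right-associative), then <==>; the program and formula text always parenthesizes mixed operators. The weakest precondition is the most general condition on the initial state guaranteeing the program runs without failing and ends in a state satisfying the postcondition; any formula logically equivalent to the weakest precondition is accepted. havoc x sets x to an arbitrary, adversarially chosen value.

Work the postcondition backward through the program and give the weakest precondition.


Working backward. After the program, !((!u) || (u && r)) must hold.
Before u := r || u: !((!(r || u)) || ((r || u) && r))
Then branch requires (!((!u) ==> r)) && ((!((!u) ==> r)) ==> (!((!(r || (!u))) || ((r || (!u)) && r)))); else branch requires (!((r ==> u) || r)) && ((!((r ==> u) || r)) ==> (!((!(r || (r ==> u))) || ((r || (r ==> u)) && r)))).
Before the if: (!((!u) ==> r)) && ((!((!u) ==> r)) ==> (!((!(r || (!u))) || ((r || (!u)) && r))))
Answer: WP = (!((!u) ==> r)) && ((!((!u) ==> r)) ==> (!((!(r || (!u))) || ((r || (!u)) && r))))


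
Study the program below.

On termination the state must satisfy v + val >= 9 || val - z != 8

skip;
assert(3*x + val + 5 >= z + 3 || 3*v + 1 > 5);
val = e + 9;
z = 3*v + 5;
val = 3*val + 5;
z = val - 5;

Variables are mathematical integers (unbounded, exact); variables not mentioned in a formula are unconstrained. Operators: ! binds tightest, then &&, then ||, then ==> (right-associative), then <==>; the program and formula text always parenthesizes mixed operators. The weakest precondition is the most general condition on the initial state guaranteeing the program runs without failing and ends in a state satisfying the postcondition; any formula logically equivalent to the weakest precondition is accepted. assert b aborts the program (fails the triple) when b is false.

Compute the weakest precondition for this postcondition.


Working backward. After the program, the postcondition v + val >= 9 || val - z != 8 must hold; in canonical form it is v + val >= 9 || val != z + 8.
Before z := val - 5: true
Before val := 3*val + 5: true
Before z := 3*v + 5: true
Before val := e + 9: true
Before assert 3*x + val + 5 >= z + 3 || 3*v + 1 > 5: val + 3*x >= z - 2 || 3*v > 4
Before skip: val + 3*x >= z - 2 || 3*v > 4
Answer: WP = val + 3*x >= z - 2 || 3*v > 4


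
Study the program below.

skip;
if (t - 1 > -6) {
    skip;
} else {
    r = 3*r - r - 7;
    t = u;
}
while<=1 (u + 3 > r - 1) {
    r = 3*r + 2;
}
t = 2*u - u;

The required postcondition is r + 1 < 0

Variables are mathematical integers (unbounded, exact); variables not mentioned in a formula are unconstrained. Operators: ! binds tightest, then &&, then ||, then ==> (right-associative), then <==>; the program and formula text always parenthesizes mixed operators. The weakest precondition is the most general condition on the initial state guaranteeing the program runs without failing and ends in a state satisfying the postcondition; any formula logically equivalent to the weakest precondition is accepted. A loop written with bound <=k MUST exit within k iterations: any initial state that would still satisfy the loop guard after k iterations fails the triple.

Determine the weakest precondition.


Working backward. After the program, the postcondition r + 1 < 0 must hold; in canonical form it is r < -1.
Before t := 2*u - u: r < -1
Before the loop (bound <=1), unroll the exhaustion recursion (WP_0 = exit-now case; WP_j = one more guarded iteration, up to j = 1):
  WP_0: (!(u > r - 4)) && r < -1
  WP_1: (u > r - 4 ==> ((!(u > 3*r - 2)) && 3*r < -3)) && ((!(u > r - 4)) ==> r < -1)
So before the loop: (u > r - 4 ==> ((!(u > 3*r - 2)) && 3*r < -3)) && ((!(u > r - 4)) ==> r < -1)
Then branch requires (u > r - 4 ==> ((!(u > 3*r - 2)) && 3*r < -3)) && ((!(u > r - 4)) ==> r < -1); else branch requires (u > 2*r - 11 ==> ((!(u > 6*r - 23)) && 6*r < 18)) && ((!(u > 2*r - 11)) ==> 2*r < 6).
Before the if: (t > -5 ==> ((u > r - 4 ==> ((!(u > 3*r - 2)) && 3*r < -3)) && ((!(u > r - 4)) ==> r < -1))) && ((!(t > -5)) ==> ((u > 2*r - 11 ==> ((!(u > 6*r - 23)) && 6*r < 18)) && ((!(u > 2*r - 11)) ==> 2*r < 6)))
Before skip: (t > -5 ==> ((u > r - 4 ==> ((!(u > 3*r - 2)) && 3*r < -3)) && ((!(u > r - 4)) ==> r < -1))) && ((!(t > -5)) ==> ((u > 2*r - 11 ==> ((!(u > 6*r - 23)) && 6*r < 18)) && ((!(u > 2*r - 11)) ==> 2*r < 6)))
Answer: WP = (t > -5 ==> ((u > r - 4 ==> ((!(u > 3*r - 2)) && 3*r < -3)) && ((!(u > r - 4)) ==> r < -1))) && ((!(t > -5)) ==> ((u > 2*r - 11 ==> ((!(u > 6*r - 23)) && 6*r < 18)) && ((!(u > 2*r - 11)) ==> 2*r < 6)))


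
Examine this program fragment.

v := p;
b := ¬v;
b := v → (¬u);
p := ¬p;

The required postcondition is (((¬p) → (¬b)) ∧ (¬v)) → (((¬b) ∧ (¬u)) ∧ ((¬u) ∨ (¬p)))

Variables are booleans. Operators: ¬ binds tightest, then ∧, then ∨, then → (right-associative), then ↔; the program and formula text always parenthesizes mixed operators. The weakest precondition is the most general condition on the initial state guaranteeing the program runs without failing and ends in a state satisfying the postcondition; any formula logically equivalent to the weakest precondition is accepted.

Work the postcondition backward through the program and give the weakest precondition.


Working backward. After the program, the postcondition (((¬p) → (¬b)) ∧ (¬v)) → (((¬b) ∧ (¬u)) ∧ ((¬u) ∨ (¬p))) must hold; in canonical form it is (((¬p) → (¬b)) ∧ (¬v)) → ((¬b) ∧ (¬u) ∧ ((¬u) ∨ (¬p))).
Before p := ¬p: ((p → (¬b)) ∧ (¬v)) → ((¬b) ∧ (¬u) ∧ ((¬u) ∨ p))
Before b := v → (¬u): ((p → (¬(v → (¬u)))) ∧ (¬v)) → ((¬(v → (¬u))) ∧ (¬u) ∧ ((¬u) ∨ p))
Before b := ¬v: ((p → (¬(v → (¬u)))) ∧ (¬v)) → ((¬(v → (¬u))) ∧ (¬u) ∧ ((¬u) ∨ p))
Before v := p: ((p → (¬(p → (¬u)))) ∧ (¬p)) → ((¬(p → (¬u))) ∧ (¬u) ∧ ((¬u) ∨ p))
Answer: WP = ((p → (¬(p → (¬u)))) ∧ (¬p)) → ((¬(p → (¬u))) ∧ (¬u) ∧ ((¬u) ∨ p))


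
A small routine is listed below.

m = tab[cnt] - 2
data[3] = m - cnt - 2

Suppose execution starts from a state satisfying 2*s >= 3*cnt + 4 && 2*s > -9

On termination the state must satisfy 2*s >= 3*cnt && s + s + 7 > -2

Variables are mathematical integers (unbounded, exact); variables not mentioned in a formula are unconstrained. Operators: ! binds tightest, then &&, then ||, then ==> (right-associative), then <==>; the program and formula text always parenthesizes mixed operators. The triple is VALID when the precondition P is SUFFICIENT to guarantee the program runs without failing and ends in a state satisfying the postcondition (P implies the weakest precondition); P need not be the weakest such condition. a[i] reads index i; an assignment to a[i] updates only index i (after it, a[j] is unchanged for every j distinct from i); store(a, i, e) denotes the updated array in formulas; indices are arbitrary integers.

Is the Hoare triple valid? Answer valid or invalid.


Working backward. After the program, the postcondition 2*s >= 3*cnt && s + s + 7 > -2 must hold; in canonical form it is 2*s >= 3*cnt && 2*s > -9.
Before data[3] := m - cnt - 2: 2*s >= 3*cnt && 2*s > -9
Before m := tab[cnt] - 2: 2*s >= 3*cnt && 2*s > -9
The weakest precondition is 2*s >= 3*cnt && 2*s > -9.
Check whether 2*s >= 3*cnt + 4 && 2*s > -9 implies it.
Every state satisfying the precondition satisfies the weakest precondition: the implication holds.
Answer: valid


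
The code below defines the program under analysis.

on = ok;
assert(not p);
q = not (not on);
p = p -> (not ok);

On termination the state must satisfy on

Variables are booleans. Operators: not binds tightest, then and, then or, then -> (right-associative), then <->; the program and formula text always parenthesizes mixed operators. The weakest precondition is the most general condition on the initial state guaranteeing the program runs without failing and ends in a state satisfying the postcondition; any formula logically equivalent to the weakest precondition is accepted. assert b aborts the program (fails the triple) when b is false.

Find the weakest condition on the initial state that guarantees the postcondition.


Working backward. After the program, on must hold.
Before p := p -> (not ok): on
Before q := not (not on): on
Before assert not p: (not p) and on
Before on := ok: (not p) and ok
Answer: WP = (not p) and ok


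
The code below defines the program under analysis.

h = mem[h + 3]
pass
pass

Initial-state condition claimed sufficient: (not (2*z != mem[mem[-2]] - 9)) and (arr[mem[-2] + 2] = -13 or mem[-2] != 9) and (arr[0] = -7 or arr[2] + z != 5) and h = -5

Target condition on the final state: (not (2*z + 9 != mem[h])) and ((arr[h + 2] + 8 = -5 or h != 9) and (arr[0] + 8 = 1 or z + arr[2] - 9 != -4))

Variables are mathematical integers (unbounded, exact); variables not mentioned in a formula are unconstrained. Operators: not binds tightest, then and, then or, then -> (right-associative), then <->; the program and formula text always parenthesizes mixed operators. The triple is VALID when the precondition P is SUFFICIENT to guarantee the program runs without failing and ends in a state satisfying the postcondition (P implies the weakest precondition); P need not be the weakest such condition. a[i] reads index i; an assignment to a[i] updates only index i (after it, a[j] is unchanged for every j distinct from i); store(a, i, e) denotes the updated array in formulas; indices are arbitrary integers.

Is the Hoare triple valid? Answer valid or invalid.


Working backward. After the program, the postcondition (not (2*z + 9 != mem[h])) and ((arr[h + 2] + 8 = -5 or h != 9) and (arr[0] + 8 = 1 or z + arr[2] - 9 != -4)) must hold; in canonical form it is (not (2*z != mem[h] - 9)) and (arr[h + 2] = -13 or h != 9) and (arr[0] = -7 or arr[2] + z != 5).
Before skip: (not (2*z != mem[h] - 9)) and (arr[h + 2] = -13 or h != 9) and (arr[0] = -7 or arr[2] + z != 5)
Before skip: (not (2*z != mem[h] - 9)) and (arr[h + 2] = -13 or h != 9) and (arr[0] = -7 or arr[2] + z != 5)
Before h := mem[h + 3]: (not (2*z != mem[mem[h + 3]] - 9)) and (arr[mem[h + 3] + 2] = -13 or mem[h + 3] != 9) and (arr[0] = -7 or arr[2] + z != 5)
The weakest precondition is (not (2*z != mem[mem[h + 3]] - 9)) and (arr[mem[h + 3] + 2] = -13 or mem[h + 3] != 9) and (arr[0] = -7 or arr[2] + z != 5).
Check whether (not (2*z != mem[mem[-2]] - 9)) and (arr[mem[-2] + 2] = -13 or mem[-2] != 9) and (arr[0] = -7 or arr[2] + z != 5) and h = -5 implies it.
Every state satisfying the precondition satisfies the weakest precondition: the implication holds.
Answer: valid


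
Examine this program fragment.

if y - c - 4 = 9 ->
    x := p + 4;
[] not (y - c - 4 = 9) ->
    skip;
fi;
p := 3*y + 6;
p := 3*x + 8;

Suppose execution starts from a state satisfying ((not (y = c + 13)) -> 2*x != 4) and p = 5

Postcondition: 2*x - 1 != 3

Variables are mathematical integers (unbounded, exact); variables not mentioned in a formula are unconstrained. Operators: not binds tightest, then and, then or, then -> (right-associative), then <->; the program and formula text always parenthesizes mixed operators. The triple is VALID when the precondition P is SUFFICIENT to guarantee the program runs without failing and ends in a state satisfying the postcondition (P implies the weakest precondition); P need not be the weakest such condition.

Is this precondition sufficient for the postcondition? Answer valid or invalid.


Working backward. After the program, the postcondition 2*x - 1 != 3 must hold; in canonical form it is 2*x != 4.
Before p := 3*x + 8: 2*x != 4
Before p := 3*y + 6: 2*x != 4
Then branch requires 2*p != -4; else branch requires 2*x != 4.
Before the if: (y = c + 13 -> 2*p != -4) and ((not (y = c + 13)) -> 2*x != 4)
The weakest precondition is (y = c + 13 -> 2*p != -4) and ((not (y = c + 13)) -> 2*x != 4).
Check whether ((not (y = c + 13)) -> 2*x != 4) and p = 5 implies it.
Every state satisfying the precondition satisfies the weakest precondition: the implication holds.
Answer: valid


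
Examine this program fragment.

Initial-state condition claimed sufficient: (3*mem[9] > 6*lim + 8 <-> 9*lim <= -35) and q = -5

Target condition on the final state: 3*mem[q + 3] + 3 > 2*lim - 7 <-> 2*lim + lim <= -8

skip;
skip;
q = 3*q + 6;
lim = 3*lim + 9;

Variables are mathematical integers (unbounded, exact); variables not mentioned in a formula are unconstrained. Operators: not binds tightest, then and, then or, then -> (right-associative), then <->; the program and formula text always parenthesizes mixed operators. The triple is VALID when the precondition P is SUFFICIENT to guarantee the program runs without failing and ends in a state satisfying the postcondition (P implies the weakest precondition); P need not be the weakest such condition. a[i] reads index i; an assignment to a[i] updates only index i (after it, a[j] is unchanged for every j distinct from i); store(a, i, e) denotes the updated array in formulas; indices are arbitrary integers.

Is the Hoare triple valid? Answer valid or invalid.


Working backward. After the program, the postcondition 3*mem[q + 3] + 3 > 2*lim - 7 <-> 2*lim + lim <= -8 must hold; in canonical form it is 3*mem[q + 3] > 2*lim - 10 <-> 3*lim <= -8.
Before lim := 3*lim + 9: 3*mem[q + 3] > 6*lim + 8 <-> 9*lim <= -35
Before q := 3*q + 6: 3*mem[3*q + 9] > 6*lim + 8 <-> 9*lim <= -35
Before skip: 3*mem[3*q + 9] > 6*lim + 8 <-> 9*lim <= -35
Before skip: 3*mem[3*q + 9] > 6*lim + 8 <-> 9*lim <= -35
The weakest precondition is 3*mem[3*q + 9] > 6*lim + 8 <-> 9*lim <= -35.
Check whether (3*mem[9] > 6*lim + 8 <-> 9*lim <= -35) and q = -5 implies it.
Countermodel: at the initial state lim = 0, mem = {[-6] = 3, [9] = 0, elsewhere 0}, q = -5, the precondition holds but the weakest precondition fails.
Answer: invalid


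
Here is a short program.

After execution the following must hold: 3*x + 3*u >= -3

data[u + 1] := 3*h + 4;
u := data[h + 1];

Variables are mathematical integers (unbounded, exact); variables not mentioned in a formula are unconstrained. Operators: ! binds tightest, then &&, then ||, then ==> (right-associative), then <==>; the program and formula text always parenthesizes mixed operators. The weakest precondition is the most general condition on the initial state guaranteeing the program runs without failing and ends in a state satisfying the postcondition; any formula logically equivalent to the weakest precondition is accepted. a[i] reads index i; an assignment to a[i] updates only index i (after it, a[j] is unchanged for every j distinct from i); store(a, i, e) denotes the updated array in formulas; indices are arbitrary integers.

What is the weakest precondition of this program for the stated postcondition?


Working backward. After the program, the postcondition 3*x + 3*u >= -3 must hold; in canonical form it is 3*u + 3*x >= -3.
Before u := data[h + 1]: 3*data[h + 1] + 3*x >= -3
Before data[u + 1] := 3*h + 4: 3*store(data, u + 1, 3*h + 4)[h + 1] + 3*x >= -3
Answer: WP = 3*store(data, u + 1, 3*h + 4)[h + 1] + 3*x >= -3


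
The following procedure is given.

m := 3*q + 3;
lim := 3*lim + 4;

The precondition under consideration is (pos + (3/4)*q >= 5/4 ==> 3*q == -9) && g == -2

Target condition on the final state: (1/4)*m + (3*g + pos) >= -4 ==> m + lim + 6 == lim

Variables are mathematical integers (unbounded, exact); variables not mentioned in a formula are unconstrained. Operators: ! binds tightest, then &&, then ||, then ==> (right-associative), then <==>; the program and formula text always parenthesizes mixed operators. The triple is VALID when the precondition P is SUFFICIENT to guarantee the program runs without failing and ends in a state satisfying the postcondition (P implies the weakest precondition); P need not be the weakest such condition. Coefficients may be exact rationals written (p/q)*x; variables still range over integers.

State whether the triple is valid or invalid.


Working backward. After the program, the postcondition (1/4)*m + (3*g + pos) >= -4 ==> m + lim + 6 == lim must hold; in canonical form it is 3*g + (1/4)*m + pos >= -4 ==> m == -6.
Before lim := 3*lim + 4: 3*g + (1/4)*m + pos >= -4 ==> m == -6
Before m := 3*q + 3: 3*g + pos + (3/4)*q >= -19/4 ==> 3*q == -9
The weakest precondition is 3*g + pos + (3/4)*q >= -19/4 ==> 3*q == -9.
Check whether (pos + (3/4)*q >= 5/4 ==> 3*q == -9) && g == -2 implies it.
Every state satisfying the precondition satisfies the weakest precondition: the implication holds.
Answer: valid


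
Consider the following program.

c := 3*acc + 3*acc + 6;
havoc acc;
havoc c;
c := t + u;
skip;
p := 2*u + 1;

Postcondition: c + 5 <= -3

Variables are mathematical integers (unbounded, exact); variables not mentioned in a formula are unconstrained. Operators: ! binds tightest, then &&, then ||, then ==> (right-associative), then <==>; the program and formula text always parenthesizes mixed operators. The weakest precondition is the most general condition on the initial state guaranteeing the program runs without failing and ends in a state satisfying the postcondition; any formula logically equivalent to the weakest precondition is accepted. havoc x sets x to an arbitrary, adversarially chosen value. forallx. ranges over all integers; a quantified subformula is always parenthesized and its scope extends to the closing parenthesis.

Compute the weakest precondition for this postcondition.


Working backward. After the program, the postcondition c + 5 <= -3 must hold; in canonical form it is c <= -8.
Before p := 2*u + 1: c <= -8
Before skip: c <= -8
Before c := t + u: t + u <= -8
Before havoc c: t + u <= -8
Before havoc acc: t + u <= -8
Before c := 3*acc + 3*acc + 6: t + u <= -8
Answer: WP = t + u <= -8


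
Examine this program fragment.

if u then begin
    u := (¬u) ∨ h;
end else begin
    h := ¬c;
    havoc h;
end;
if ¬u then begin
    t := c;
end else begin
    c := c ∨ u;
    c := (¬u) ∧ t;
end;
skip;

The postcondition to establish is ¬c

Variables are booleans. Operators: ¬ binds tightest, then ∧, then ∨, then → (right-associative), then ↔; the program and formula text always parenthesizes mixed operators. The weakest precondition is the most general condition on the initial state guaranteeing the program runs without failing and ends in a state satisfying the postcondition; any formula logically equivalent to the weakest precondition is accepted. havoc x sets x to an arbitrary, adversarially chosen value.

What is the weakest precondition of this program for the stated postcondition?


Working backward. After the program, ¬c must hold.
Before skip: ¬c
Then branch requires ¬c; else branch requires ¬((¬u) ∧ t).
Before the if: ((¬u) → (¬c)) ∧ (u → (¬((¬u) ∧ t)))
Then branch requires ((¬((¬u) ∨ h)) → (¬c)) ∧ (((¬u) ∨ h) → (¬((¬((¬u) ∨ h)) ∧ t))); else branch requires ((¬u) → (¬c)) ∧ (u → (¬((¬u) ∧ t))).
Before the if: (u → (((¬((¬u) ∨ h)) → (¬c)) ∧ (((¬u) ∨ h) → (¬((¬((¬u) ∨ h)) ∧ t))))) ∧ ((¬u) → (((¬u) → (¬c)) ∧ (u → (¬((¬u) ∧ t)))))
Answer: WP = (u → (((¬((¬u) ∨ h)) → (¬c)) ∧ (((¬u) ∨ h) → (¬((¬((¬u) ∨ h)) ∧ t))))) ∧ ((¬u) → (((¬u) → (¬c)) ∧ (u → (¬((¬u) ∧ t)))))


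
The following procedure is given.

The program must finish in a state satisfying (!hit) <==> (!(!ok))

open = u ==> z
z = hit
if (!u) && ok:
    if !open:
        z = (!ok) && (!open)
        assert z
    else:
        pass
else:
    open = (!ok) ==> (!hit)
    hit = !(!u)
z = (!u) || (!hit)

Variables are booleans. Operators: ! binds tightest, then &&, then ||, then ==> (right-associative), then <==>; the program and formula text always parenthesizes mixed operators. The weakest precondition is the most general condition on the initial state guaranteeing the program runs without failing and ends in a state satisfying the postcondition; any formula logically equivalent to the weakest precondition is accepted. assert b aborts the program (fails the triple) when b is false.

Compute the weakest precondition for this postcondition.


Working backward. After the program, the postcondition (!hit) <==> (!(!ok)) must hold; in canonical form it is (!hit) <==> ok.
Before z := (!u) || (!hit): (!hit) <==> ok
Then branch requires ((!open) ==> ((!ok) && (!open) && ((!hit) <==> ok))) && (open ==> ((!hit) <==> ok)); else branch requires (!u) <==> ok.
Before the if: (((!u) && ok) ==> (((!open) ==> ((!ok) && (!open) && ((!hit) <==> ok))) && (open ==> ((!hit) <==> ok)))) && ((!((!u) && ok)) ==> ((!u) <==> ok))
Before z := hit: (((!u) && ok) ==> (((!open) ==> ((!ok) && (!open) && ((!hit) <==> ok))) && (open ==> ((!hit) <==> ok)))) && ((!((!u) && ok)) ==> ((!u) <==> ok))
Before open := u ==> z: (((!u) && ok) ==> (((!(u ==> z)) ==> ((!ok) && (!(u ==> z)) && ((!hit) <==> ok))) && ((u ==> z) ==> ((!hit) <==> ok)))) && ((!((!u) && ok)) ==> ((!u) <==> ok))
Answer: WP = (((!u) && ok) ==> (((!(u ==> z)) ==> ((!ok) && (!(u ==> z)) && ((!hit) <==> ok))) && ((u ==> z) ==> ((!hit) <==> ok)))) && ((!((!u) && ok)) ==> ((!u) <==> ok))


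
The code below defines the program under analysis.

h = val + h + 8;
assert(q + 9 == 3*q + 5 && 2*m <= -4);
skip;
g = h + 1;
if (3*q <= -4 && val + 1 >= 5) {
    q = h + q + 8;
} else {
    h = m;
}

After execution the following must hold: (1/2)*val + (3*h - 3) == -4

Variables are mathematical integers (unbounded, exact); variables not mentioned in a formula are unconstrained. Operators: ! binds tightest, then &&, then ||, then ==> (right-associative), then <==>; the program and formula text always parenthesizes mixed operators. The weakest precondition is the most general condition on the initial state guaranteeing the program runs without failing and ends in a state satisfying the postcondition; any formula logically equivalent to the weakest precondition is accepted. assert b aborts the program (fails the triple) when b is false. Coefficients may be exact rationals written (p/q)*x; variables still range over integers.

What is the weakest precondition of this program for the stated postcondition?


Working backward. After the program, the postcondition (1/2)*val + (3*h - 3) == -4 must hold; in canonical form it is 3*h + (1/2)*val == -1.
Then branch requires 3*h + (1/2)*val == -1; else branch requires 3*m + (1/2)*val == -1.
Before the if: ((3*q <= -4 && val >= 4) ==> 3*h + (1/2)*val == -1) && ((!(3*q <= -4 && val >= 4)) ==> 3*m + (1/2)*val == -1)
Before g := h + 1: ((3*q <= -4 && val >= 4) ==> 3*h + (1/2)*val == -1) && ((!(3*q <= -4 && val >= 4)) ==> 3*m + (1/2)*val == -1)
Before skip: ((3*q <= -4 && val >= 4) ==> 3*h + (1/2)*val == -1) && ((!(3*q <= -4 && val >= 4)) ==> 3*m + (1/2)*val == -1)
Before assert q + 9 == 3*q + 5 && 2*m <= -4: 2*q == 4 && 2*m <= -4 && ((3*q <= -4 && val >= 4) ==> 3*h + (1/2)*val == -1) && ((!(3*q <= -4 && val >= 4)) ==> 3*m + (1/2)*val == -1)
Before h := val + h + 8: 2*q == 4 && 2*m <= -4 && ((3*q <= -4 && val >= 4) ==> 3*h + (7/2)*val == -25) && ((!(3*q <= -4 && val >= 4)) ==> 3*m + (1/2)*val == -1)
Answer: WP = 2*q == 4 && 2*m <= -4 && ((3*q <= -4 && val >= 4) ==> 3*h + (7/2)*val == -25) && ((!(3*q <= -4 && val >= 4)) ==> 3*m + (1/2)*val == -1)


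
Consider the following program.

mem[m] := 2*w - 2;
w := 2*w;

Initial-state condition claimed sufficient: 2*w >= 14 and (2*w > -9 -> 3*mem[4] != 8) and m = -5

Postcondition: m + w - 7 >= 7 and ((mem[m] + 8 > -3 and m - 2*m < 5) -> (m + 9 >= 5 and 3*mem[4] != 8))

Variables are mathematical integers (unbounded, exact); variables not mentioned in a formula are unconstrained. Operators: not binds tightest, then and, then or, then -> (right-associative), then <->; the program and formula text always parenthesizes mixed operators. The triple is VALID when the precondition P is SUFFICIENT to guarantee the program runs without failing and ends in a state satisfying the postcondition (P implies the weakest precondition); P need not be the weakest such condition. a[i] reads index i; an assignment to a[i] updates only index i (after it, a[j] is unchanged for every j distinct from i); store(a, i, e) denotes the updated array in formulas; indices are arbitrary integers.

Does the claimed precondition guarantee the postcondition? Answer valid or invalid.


Working backward. After the program, the postcondition m + w - 7 >= 7 and ((mem[m] + 8 > -3 and m - 2*m < 5) -> (m + 9 >= 5 and 3*mem[4] != 8)) must hold; in canonical form it is m + w >= 14 and ((mem[m] > -11 and m > -5) -> (m >= -4 and 3*mem[4] != 8)).
Before w := 2*w: m + 2*w >= 14 and ((mem[m] > -11 and m > -5) -> (m >= -4 and 3*mem[4] != 8))
Before mem[m] := 2*w - 2: m + 2*w >= 14 and ((store(mem, m, 2*w - 2)[m] > -11 and m > -5) -> (m >= -4 and 3*store(mem, m, 2*w - 2)[4] != 8))
The weakest precondition is m + 2*w >= 14 and ((store(mem, m, 2*w - 2)[m] > -11 and m > -5) -> (m >= -4 and 3*store(mem, m, 2*w - 2)[4] != 8)).
Check whether 2*w >= 14 and (2*w > -9 -> 3*mem[4] != 8) and m = -5 implies it.
Countermodel: at the initial state m = -5, mem = {[-5] = 0, [4] = 0, elsewhere 0}, w = 7, the precondition holds but the weakest precondition fails.
Answer: invalid


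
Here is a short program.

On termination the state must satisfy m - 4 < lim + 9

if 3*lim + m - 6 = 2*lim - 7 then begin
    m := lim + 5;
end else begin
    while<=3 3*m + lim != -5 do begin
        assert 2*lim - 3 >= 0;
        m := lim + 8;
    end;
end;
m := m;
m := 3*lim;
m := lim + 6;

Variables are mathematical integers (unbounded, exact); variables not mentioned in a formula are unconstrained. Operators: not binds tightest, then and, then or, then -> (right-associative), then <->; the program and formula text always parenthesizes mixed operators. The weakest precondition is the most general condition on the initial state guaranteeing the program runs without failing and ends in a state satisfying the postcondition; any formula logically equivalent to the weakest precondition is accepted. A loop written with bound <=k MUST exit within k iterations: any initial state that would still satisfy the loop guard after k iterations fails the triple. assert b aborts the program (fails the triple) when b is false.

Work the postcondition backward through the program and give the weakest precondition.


Working backward. After the program, the postcondition m - 4 < lim + 9 must hold; in canonical form it is m < lim + 13.
Before m := lim + 6: true
Before m := 3*lim: true
Before m := m: true
Then branch requires true; else branch requires lim + 3*m != -5 -> (2*lim >= 3 and (4*lim != -29 -> (2*lim >= 3 and (4*lim != -29 -> (2*lim >= 3 and (not (4*lim != -29))))))).
Before the if: (not (lim + m = -1)) -> (lim + 3*m != -5 -> (2*lim >= 3 and (4*lim != -29 -> (2*lim >= 3 and (4*lim != -29 -> (2*lim >= 3 and (not (4*lim != -29))))))))
Answer: WP = (not (lim + m = -1)) -> (lim + 3*m != -5 -> (2*lim >= 3 and (4*lim != -29 -> (2*lim >= 3 and (4*lim != -29 -> (2*lim >= 3 and (not (4*lim != -29))))))))


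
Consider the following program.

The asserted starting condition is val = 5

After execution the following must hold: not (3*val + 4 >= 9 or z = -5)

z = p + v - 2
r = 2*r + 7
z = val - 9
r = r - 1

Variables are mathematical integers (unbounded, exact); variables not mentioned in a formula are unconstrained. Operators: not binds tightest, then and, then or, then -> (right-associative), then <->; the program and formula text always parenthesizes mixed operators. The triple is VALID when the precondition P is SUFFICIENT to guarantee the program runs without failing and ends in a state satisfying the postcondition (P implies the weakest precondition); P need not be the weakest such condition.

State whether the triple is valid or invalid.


Working backward. After the program, the postcondition not (3*val + 4 >= 9 or z = -5) must hold; in canonical form it is not (3*val >= 5 or z = -5).
Before r := r - 1: not (3*val >= 5 or z = -5)
Before z := val - 9: not (3*val >= 5 or val = 4)
Before r := 2*r + 7: not (3*val >= 5 or val = 4)
Before z := p + v - 2: not (3*val >= 5 or val = 4)
The weakest precondition is not (3*val >= 5 or val = 4).
Check whether val = 5 implies it.
Countermodel: at the initial state val = 5, the precondition holds but the weakest precondition fails.
Answer: invalid
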